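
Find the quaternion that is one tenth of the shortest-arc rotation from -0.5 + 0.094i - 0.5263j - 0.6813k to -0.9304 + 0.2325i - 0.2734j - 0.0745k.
-0.5644 + 0.1126i - 0.515j - 0.6353k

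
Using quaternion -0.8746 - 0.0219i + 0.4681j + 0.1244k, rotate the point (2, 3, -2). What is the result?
(3.301, 2.272, 0.969)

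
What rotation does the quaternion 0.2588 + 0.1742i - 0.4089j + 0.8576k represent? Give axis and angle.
axis = (0.1803, -0.4233, 0.8878), θ = 5π/6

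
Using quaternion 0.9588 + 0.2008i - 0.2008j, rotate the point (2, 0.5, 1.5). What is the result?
(1.221, -0.279, 2.221)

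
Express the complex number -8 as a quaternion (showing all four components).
-8 + 0i + 0j + 0k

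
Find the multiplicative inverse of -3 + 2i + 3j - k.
-0.1304 - 0.087i - 0.1304j + 0.0435k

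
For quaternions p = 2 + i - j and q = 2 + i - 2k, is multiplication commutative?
No: pq = 3 + 6i - 3k ≠ 3 + 2i - 4j - 5k = qp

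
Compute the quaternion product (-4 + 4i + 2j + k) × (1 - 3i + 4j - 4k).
4 + 4i - j + 39k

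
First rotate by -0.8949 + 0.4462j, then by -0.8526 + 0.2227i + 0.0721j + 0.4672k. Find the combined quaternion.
0.7308 - 0.4078i - 0.445j - 0.3187k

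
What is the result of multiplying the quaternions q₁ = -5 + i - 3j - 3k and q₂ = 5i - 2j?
-11 - 31i - 5j + 13k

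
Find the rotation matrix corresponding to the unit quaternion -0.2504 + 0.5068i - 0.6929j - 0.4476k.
[[-0.3609, -0.9265, -0.1067], [-0.4782, 0.0856, 0.8741], [-0.8007, 0.3665, -0.4739]]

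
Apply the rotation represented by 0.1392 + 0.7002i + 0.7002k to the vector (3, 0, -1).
(-0.922, 0.78, 2.922)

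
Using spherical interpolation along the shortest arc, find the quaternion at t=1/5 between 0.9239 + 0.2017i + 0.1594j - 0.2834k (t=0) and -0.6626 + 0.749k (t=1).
0.8962 + 0.165i + 0.1304j - 0.3906k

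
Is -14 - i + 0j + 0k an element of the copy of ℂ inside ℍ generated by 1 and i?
Yes. The quaternion -14 - i has j- and k-coefficients y = z = 0, so it lies in the complex subalgebra spanned by 1 and i.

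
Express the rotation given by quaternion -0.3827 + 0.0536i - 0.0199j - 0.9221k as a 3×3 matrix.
[[-0.7013, -0.7079, -0.0836], [0.7036, -0.7063, 0.0777], [-0.1141, -0.0043, 0.9935]]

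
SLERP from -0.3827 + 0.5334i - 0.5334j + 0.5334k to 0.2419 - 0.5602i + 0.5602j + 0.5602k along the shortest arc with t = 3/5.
-0.357 + 0.6539i - 0.6539j - 0.1315k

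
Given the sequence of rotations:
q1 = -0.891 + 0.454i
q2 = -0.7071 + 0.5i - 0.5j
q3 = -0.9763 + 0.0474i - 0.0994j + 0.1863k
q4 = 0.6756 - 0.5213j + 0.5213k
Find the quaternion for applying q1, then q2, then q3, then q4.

q2 · q1 = 0.403 - 0.7665i + 0.4455j + 0.227k
q3 · q2 · q1 = -0.3551 + 0.6619i - 0.6286j - 0.2016k
q4 · q3 · q2 · q1 = -0.4625 + 0.88i + 0.1055j + 0.0237k
-0.4625 + 0.88i + 0.1055j + 0.0237k


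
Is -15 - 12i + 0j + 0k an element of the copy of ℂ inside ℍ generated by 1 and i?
Yes. The quaternion -15 - 12i has j- and k-coefficients y = z = 0, so it lies in the complex subalgebra spanned by 1 and i.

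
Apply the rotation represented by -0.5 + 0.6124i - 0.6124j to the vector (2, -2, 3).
(3.837, -0.163, -1.5)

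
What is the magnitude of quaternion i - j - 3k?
√11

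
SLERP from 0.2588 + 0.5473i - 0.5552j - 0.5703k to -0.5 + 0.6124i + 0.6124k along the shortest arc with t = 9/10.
0.5218 - 0.5149i - 0.0798j - 0.6755k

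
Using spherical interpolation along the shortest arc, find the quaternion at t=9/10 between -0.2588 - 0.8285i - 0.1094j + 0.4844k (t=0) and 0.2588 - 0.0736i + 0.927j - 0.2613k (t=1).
-0.2836 - 0.0428i - 0.904j + 0.3169k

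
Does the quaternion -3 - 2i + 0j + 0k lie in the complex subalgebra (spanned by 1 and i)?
Yes. The quaternion -3 - 2i has j- and k-coefficients y = z = 0, so it lies in the complex subalgebra spanned by 1 and i.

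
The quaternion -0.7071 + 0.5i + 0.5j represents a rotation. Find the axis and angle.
axis = (√2/2, √2/2, 0), θ = 3π/2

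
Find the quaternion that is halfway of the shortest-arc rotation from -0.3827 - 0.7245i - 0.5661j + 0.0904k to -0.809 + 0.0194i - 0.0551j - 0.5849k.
-0.7466 - 0.4417i - 0.3892j - 0.3098k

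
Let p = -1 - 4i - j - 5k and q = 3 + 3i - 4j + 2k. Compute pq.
15 - 37i - 6j + 2k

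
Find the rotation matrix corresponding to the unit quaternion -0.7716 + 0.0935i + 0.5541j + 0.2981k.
[[0.2082, 0.5636, -0.7993], [-0.3564, 0.8048, 0.4746], [0.9108, 0.1861, 0.3685]]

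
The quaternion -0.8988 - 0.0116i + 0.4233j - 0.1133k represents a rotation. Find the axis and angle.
axis = (-0.0265, 0.9657, -0.2585), θ = 308°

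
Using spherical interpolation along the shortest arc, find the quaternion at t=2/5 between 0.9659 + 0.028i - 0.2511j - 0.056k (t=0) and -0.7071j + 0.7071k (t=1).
0.7387 + 0.0214i - 0.5791j + 0.3442k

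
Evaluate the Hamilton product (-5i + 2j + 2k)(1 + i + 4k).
-3 + 3i + 24j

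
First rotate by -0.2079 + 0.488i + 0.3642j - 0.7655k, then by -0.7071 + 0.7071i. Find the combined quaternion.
-0.1981 - 0.4921i + 0.2838j + 0.7988k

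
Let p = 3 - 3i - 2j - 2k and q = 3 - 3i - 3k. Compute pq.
-6 - 12i - 9j - 21k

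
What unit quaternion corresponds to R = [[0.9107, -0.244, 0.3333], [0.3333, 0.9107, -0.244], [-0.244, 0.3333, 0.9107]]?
0.9659 + 0.1494i + 0.1494j + 0.1494k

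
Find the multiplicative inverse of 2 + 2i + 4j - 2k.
0.0714 - 0.0714i - 0.1429j + 0.0714k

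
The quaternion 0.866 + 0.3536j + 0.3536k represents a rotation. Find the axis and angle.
axis = (0, √2/2, √2/2), θ = π/3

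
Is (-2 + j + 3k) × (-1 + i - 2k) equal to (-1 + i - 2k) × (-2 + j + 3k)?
No: pq = 8 - 4i + 2j ≠ 8 - 4j + 2k = qp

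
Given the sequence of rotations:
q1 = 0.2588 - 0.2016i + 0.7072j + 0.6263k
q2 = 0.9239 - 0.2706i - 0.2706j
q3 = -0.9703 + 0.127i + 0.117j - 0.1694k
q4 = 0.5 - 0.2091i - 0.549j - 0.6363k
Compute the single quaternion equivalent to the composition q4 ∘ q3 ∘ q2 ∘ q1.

q2 · q1 = 0.3759 - 0.4258i + 0.7528j + 0.3327k
q3 · q2 · q1 = -0.3424 + 0.6273i - 0.6566j - 0.2411k
q4 · q3 · q2 · q1 = -0.5539 + 0.0998i - 0.5899j + 0.579k
-0.5539 + 0.0998i - 0.5899j + 0.579k


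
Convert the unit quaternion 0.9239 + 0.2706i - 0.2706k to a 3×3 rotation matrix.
[[0.8536, 0.5, -0.1464], [-0.5, 0.7071, -0.5], [-0.1464, 0.5, 0.8536]]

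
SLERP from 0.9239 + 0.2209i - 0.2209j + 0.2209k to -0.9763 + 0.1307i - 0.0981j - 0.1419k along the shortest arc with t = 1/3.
0.9672 + 0.1055i - 0.1167j + 0.1996k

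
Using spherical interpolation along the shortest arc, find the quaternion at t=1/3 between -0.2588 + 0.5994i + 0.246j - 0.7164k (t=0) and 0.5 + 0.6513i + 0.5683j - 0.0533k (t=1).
0.0072 + 0.7155i + 0.4154j - 0.5617k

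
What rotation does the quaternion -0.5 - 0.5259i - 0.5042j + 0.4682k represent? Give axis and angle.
axis = (-0.6073, -0.5822, 0.5406), θ = 4π/3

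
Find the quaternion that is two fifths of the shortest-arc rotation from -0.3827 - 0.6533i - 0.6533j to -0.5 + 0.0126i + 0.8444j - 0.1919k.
-0.0231 - 0.4675i - 0.8786j + 0.0948k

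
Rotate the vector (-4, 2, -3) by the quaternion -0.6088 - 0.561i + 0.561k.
(1.772, 4.264, 2.772)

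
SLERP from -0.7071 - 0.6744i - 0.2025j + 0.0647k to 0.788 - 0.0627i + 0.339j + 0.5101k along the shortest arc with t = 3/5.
-0.8533 - 0.269i - 0.3202j - 0.3115k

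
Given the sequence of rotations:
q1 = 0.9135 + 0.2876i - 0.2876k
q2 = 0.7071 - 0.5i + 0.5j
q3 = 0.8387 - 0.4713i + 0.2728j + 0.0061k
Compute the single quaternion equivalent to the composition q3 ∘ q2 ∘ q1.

q2 · q1 = 0.7897 - 0.3972i + 0.313j - 0.3472k
q3 · q2 · q1 = 0.3919 - 0.8019i + 0.3119j - 0.3255k
0.3919 - 0.8019i + 0.3119j - 0.3255k


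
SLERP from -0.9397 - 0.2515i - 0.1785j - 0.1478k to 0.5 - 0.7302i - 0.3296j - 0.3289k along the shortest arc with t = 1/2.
-0.9377 + 0.3118i + 0.0984j + 0.1179k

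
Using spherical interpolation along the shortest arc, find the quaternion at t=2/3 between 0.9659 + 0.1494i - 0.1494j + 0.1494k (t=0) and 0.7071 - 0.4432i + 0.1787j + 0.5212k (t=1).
0.8628 - 0.2607i + 0.072j + 0.4272k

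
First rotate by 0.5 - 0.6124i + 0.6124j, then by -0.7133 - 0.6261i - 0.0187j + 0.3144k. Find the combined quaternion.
-0.7286 - 0.0688i - 0.6387j - 0.2377k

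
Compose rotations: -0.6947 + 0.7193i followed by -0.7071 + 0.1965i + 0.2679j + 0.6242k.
0.3499 - 0.6451i + 0.2629j - 0.6263k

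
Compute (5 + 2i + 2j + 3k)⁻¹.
0.119 - 0.0476i - 0.0476j - 0.0714k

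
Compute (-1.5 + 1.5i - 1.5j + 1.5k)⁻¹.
-0.1667 - 0.1667i + 0.1667j - 0.1667k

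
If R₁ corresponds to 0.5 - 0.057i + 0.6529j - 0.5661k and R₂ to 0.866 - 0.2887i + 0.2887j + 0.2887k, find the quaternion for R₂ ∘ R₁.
0.3915 - 0.5456i + 0.5299j - 0.5179k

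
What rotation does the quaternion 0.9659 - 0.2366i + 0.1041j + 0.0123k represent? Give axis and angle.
axis = (-0.9143, 0.4023, 0.0475), θ = π/6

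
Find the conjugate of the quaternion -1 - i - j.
-1 + i + j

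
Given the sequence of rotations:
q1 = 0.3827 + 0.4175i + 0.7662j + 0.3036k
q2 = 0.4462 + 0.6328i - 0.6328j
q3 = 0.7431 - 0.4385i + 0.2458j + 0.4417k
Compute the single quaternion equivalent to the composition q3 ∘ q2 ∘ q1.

q2 · q1 = 0.3914 + 0.2363i - 0.0924j + 0.8845k
q3 · q2 · q1 = 0.0265 + 0.2622i + 0.5198j + 0.8126k
0.0265 + 0.2622i + 0.5198j + 0.8126k


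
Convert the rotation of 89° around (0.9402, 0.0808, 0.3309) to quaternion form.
0.7133 + 0.659i + 0.0566j + 0.2319k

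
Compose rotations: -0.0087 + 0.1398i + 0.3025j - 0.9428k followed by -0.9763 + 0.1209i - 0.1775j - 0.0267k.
0.0201 + 0.0379i - 0.1835j + 0.9821k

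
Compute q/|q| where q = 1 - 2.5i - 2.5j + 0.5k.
0.2697 - 0.6742i - 0.6742j + 0.1348k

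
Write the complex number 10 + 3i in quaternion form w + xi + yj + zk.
10 + 3i + 0j + 0k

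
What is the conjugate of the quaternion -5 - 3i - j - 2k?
-5 + 3i + j + 2k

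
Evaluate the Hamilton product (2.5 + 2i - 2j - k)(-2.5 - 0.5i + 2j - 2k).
-3.25 - 0.25i + 14.5j + 0.5k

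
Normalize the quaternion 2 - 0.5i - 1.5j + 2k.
0.6172 - 0.1543i - 0.4629j + 0.6172k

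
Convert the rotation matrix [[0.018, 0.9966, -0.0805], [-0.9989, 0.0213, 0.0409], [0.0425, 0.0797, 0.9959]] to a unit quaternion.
0.7133 + 0.0136i - 0.0431j - 0.6994k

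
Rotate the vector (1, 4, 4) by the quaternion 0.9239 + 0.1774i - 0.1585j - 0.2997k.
(1.163, 1.488, 5.425)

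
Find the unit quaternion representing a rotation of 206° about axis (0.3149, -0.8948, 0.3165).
-0.225 + 0.3068i - 0.8719j + 0.3084k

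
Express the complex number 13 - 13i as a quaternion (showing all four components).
13 - 13i + 0j + 0k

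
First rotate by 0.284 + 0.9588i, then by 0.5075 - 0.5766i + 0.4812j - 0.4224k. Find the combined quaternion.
0.697 + 0.3228i - 0.2683j - 0.5813k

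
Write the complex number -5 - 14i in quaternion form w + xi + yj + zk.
-5 - 14i + 0j + 0k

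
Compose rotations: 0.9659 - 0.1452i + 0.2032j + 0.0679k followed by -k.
0.0679 + 0.2032i + 0.1452j - 0.9659k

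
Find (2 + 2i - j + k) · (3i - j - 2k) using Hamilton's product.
-5 + 9i + 5j - 3k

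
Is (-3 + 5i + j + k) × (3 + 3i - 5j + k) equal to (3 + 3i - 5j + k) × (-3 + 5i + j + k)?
No: pq = -20 + 12i + 16j - 28k ≠ -20 + 20j + 28k = qp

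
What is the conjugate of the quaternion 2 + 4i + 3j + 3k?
2 - 4i - 3j - 3k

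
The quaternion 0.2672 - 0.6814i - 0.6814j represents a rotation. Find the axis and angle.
axis = (-√2/2, -√2/2, 0), θ = 149°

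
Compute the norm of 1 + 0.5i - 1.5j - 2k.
2.739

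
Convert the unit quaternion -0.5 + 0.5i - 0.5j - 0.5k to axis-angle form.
axis = (√3/3, -√3/3, -√3/3), θ = 4π/3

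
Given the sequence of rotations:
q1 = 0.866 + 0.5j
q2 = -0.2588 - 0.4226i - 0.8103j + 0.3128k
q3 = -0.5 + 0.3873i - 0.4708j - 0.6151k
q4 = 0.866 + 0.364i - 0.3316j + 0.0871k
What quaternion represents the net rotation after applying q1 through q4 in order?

q2 · q1 = 0.181 - 0.5224i - 0.8311j + 0.0596k
q3 · q2 · q1 = -0.2428 - 0.208i + 0.6286j - 0.709k
q4 · q3 · q2 · q1 = 0.1356 - 0.0882i + 0.8648j - 0.4753k
0.1356 - 0.0882i + 0.8648j - 0.4753k


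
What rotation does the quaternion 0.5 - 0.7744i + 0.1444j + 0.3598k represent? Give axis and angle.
axis = (-0.8942, 0.1667, 0.4155), θ = 2π/3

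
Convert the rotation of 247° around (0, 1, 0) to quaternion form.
-0.5519 + 0.8339j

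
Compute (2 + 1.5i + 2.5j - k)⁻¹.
0.1481 - 0.1111i - 0.1852j + 0.0741k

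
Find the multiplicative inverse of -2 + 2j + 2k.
-0.1667 - 0.1667j - 0.1667k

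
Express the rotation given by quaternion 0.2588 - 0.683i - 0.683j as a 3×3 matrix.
[[0.067, 0.933, -0.3535], [0.933, 0.067, 0.3535], [0.3535, -0.3535, -0.866]]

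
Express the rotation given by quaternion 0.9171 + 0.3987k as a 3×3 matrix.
[[0.6821, -0.7313, 0], [0.7313, 0.6821, 0], [0, 0, 1]]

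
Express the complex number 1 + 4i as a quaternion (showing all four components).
1 + 4i + 0j + 0k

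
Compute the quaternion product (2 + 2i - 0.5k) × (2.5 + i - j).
3 + 6.5i - 2.5j - 3.25k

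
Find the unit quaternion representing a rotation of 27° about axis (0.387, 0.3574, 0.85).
0.9724 + 0.0903i + 0.0834j + 0.1984k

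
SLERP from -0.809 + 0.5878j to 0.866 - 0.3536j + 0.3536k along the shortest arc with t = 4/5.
-0.8674 + 0.4072j - 0.2861k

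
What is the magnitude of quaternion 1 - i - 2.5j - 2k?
3.5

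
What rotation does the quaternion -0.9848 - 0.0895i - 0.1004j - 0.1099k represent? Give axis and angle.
axis = (-0.5153, -0.578, -0.6327), θ = 340°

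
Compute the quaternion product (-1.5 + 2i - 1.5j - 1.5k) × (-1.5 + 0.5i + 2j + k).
5.75 - 2.25i - 3.5j + 5.5k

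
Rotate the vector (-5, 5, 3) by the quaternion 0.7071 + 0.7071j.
(3, 5, 5)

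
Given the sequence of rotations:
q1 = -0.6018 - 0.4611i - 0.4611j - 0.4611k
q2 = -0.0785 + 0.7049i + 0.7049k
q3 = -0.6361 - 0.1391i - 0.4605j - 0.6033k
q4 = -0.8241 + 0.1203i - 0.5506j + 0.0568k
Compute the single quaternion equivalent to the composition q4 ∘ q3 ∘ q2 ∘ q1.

q2 · q1 = 0.6973 - 0.063i + 0.0362j - 0.713k
q3 · q2 · q1 = -0.8658 + 0.2933i - 0.4053j - 0.0012k
q4 · q3 · q2 · q1 = 0.4551 - 0.3222i + 0.8275j + 0.0645k
0.4551 - 0.3222i + 0.8275j + 0.0645k


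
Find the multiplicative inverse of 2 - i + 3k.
0.1429 + 0.0714i - 0.2143k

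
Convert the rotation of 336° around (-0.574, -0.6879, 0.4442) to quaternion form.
-0.9781 - 0.1193i - 0.143j + 0.0924k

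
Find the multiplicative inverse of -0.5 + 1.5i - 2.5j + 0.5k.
-0.0556 - 0.1667i + 0.2778j - 0.0556k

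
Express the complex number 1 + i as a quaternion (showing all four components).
1 + i + 0j + 0k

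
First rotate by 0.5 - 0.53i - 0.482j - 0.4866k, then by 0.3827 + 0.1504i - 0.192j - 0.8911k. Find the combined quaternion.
-0.2551 - 0.4637i + 0.265j - 0.806k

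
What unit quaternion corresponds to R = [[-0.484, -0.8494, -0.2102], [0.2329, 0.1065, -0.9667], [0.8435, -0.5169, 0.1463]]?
0.4384 + 0.2565i - 0.6009j + 0.6172k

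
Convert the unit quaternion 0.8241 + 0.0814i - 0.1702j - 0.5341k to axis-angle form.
axis = (0.1437, -0.3005, -0.9429), θ = 69°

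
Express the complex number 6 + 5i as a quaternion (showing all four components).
6 + 5i + 0j + 0k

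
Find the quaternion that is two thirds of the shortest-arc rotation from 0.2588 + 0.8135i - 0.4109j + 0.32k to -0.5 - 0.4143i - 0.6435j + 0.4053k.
0.5458 + 0.74i + 0.3452j - 0.188k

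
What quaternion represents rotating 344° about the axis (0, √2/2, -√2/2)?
-0.9903 + 0.0984j - 0.0984k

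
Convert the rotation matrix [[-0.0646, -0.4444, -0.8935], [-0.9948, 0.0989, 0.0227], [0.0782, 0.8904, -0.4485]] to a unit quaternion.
-0.3827 - 0.5668i + 0.6348j + 0.3596k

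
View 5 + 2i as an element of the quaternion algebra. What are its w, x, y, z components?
5 + 2i + 0j + 0k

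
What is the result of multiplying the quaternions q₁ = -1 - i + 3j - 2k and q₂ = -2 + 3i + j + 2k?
6 + 7i - 11j - 8k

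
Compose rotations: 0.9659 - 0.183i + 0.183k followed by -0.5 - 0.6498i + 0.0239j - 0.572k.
-0.4972 - 0.5318i + 0.2467j - 0.6396k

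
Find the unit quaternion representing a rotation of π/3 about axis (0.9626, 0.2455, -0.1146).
0.866 + 0.4813i + 0.1227j - 0.0573k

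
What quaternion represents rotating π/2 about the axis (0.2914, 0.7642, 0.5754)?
0.7071 + 0.2061i + 0.5404j + 0.4069k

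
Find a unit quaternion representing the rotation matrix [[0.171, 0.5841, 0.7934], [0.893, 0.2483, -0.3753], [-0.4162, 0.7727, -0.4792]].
0.4848 + 0.592i + 0.6238j + 0.1593k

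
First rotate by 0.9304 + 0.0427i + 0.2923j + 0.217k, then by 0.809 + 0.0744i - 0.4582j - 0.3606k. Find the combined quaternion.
0.9617 + 0.1097i - 0.2214j - 0.1186k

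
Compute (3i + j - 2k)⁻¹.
-0.2143i - 0.0714j + 0.1429k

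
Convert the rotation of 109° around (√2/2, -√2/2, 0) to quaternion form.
0.5807 + 0.5757i - 0.5757j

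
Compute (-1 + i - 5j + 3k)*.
-1 - i + 5j - 3k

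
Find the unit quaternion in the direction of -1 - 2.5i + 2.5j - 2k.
-0.239 - 0.5976i + 0.5976j - 0.4781k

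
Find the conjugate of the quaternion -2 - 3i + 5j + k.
-2 + 3i - 5j - k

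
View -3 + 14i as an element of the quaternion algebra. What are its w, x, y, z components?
-3 + 14i + 0j + 0k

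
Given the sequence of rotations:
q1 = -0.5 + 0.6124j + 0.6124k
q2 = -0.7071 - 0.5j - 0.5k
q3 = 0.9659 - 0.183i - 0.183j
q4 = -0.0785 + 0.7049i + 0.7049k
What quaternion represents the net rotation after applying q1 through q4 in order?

q2 · q1 = 0.9659 - 0.183j - 0.183k
q3 · q2 · q1 = 0.8995 - 0.1433i - 0.387j - 0.1433k
q4 · q3 · q2 · q1 = 0.1314 + 0.9181i + 0.0304j + 0.3725k
0.1314 + 0.9181i + 0.0304j + 0.3725k


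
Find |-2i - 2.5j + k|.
3.354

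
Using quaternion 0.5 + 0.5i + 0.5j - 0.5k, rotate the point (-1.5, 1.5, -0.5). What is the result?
(1.5, 0.5, 1.5)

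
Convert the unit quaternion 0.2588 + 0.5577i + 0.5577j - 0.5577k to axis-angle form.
axis = (√3/3, √3/3, -√3/3), θ = 5π/6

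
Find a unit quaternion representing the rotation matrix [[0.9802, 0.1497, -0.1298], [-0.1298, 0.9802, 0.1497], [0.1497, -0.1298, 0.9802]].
0.9925 - 0.0704i - 0.0704j - 0.0704k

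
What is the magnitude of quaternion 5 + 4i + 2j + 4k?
√61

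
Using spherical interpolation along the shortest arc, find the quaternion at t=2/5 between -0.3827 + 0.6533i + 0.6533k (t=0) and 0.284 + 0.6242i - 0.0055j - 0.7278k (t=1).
-0.4411 + 0.157i + 0.003j + 0.8836k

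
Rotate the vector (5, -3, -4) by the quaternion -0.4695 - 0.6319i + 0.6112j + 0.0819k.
(5.994, -2.838, 2.455)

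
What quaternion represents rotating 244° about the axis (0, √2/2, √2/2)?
-0.5299 + 0.5997j + 0.5997k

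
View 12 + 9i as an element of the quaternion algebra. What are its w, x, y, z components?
12 + 9i + 0j + 0k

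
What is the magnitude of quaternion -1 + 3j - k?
√11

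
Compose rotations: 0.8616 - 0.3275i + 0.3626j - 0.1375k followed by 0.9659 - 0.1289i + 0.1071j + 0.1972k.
0.7783 - 0.5136i + 0.3602j + 0.0254k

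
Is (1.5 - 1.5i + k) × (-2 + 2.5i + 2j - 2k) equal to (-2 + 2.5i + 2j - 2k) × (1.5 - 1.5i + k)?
No: pq = 2.75 + 4.75i + 2.5j - 8k ≠ 2.75 + 8.75i + 3.5j - 2k = qp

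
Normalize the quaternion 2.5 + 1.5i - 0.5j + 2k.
0.7001 + 0.4201i - 0.14j + 0.5601k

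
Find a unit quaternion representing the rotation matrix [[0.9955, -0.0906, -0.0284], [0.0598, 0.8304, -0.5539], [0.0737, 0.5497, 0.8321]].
0.9563 + 0.2885i - 0.0267j + 0.0393k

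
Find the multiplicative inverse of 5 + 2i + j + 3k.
0.1282 - 0.0513i - 0.0256j - 0.0769k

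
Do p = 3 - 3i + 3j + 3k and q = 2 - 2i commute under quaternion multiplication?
No: pq = -12i + 12k ≠ -12i + 12j = qp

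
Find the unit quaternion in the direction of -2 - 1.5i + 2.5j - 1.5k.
-0.5208 - 0.3906i + 0.6509j - 0.3906k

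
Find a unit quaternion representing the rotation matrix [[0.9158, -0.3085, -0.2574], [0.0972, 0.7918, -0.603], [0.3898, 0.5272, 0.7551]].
0.9304 + 0.3037i - 0.1739j + 0.109k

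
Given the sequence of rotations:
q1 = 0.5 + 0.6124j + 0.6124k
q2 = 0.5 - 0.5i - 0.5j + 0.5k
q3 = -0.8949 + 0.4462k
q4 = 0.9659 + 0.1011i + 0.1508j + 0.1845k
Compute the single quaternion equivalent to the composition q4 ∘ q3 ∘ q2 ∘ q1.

q2 · q1 = 0.25 - 0.8624i + 0.3624j + 0.25k
q3 · q2 · q1 = -0.3353 + 0.6101i - 0.7091j - 0.1122k
q4 · q3 · q2 · q1 = -0.2579 + 0.6693i - 0.6116j - 0.3339k
-0.2579 + 0.6693i - 0.6116j - 0.3339k


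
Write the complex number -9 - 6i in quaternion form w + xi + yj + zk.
-9 - 6i + 0j + 0k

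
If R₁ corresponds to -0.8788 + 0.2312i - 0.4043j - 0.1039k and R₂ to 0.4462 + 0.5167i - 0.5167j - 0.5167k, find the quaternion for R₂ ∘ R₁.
-0.7742 - 0.5061i + 0.2079j + 0.3183k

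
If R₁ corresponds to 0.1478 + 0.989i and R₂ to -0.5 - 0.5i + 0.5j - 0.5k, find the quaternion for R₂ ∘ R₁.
0.4206 - 0.5684i - 0.4206j - 0.5684k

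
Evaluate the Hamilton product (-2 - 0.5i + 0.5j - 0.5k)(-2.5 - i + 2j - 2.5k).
2.25 + 3i - 6j + 5.75k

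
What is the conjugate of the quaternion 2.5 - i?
2.5 + i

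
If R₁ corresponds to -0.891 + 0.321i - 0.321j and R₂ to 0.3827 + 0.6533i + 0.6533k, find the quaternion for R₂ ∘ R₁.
-0.5507 - 0.2495i + 0.0869j - 0.7918k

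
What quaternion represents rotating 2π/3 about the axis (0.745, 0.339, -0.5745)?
0.5 + 0.6452i + 0.2936j - 0.4975k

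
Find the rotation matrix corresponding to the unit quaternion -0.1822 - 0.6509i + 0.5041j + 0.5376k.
[[-0.0863, -0.4603, -0.8835], [-0.8521, -0.4254, 0.3048], [-0.5162, 0.7792, -0.3556]]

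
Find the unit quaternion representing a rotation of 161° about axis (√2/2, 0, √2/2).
0.165 + 0.6974i + 0.6974k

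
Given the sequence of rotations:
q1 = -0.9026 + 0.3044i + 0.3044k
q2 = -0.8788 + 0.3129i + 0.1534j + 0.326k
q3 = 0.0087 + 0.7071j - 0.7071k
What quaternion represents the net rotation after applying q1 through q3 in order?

q2 · q1 = 0.5987 - 0.5032i - 0.1345j - 0.6084k
q3 · q2 · q1 = -0.3299 - 0.5297i + 0.778j - 0.0728k
-0.3299 - 0.5297i + 0.778j - 0.0728k


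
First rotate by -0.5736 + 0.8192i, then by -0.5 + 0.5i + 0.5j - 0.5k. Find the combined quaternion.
-0.1228 - 0.6964i - 0.6964j - 0.1228k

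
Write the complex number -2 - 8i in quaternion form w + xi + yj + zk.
-2 - 8i + 0j + 0k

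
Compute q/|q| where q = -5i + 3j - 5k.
-0.6509i + 0.3906j - 0.6509k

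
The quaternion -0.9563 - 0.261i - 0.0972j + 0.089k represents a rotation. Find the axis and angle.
axis = (-0.8927, -0.3324, 0.3044), θ = 326°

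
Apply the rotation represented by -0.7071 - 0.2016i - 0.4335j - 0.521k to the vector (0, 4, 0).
(-2.248, 1.503, 2.947)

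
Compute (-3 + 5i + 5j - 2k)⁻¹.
-0.0476 - 0.0794i - 0.0794j + 0.0317k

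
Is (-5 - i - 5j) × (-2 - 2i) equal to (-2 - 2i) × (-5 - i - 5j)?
No: pq = 8 + 12i + 10j - 10k ≠ 8 + 12i + 10j + 10k = qp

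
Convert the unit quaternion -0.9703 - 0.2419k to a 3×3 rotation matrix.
[[0.883, -0.4694, 0], [0.4694, 0.883, 0], [0, 0, 1]]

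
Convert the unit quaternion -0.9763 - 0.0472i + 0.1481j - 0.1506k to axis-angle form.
axis = (-0.2181, 0.6843, -0.6958), θ = 335°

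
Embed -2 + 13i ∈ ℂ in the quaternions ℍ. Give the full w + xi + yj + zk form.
-2 + 13i + 0j + 0k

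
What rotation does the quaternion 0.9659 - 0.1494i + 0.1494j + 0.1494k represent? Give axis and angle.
axis = (-√3/3, √3/3, √3/3), θ = π/6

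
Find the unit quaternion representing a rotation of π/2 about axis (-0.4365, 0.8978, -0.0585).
0.7071 - 0.3087i + 0.6348j - 0.0414k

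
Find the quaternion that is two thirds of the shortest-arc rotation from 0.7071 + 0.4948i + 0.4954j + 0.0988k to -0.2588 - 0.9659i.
0.4479 + 0.8741i + 0.1843j + 0.0368k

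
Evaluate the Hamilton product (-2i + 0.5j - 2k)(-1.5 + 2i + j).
3.5 + 5i - 4.75j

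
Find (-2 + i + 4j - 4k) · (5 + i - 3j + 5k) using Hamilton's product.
21 + 11i + 17j - 37k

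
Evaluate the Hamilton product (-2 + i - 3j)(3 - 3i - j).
-6 + 9i - 7j - 10k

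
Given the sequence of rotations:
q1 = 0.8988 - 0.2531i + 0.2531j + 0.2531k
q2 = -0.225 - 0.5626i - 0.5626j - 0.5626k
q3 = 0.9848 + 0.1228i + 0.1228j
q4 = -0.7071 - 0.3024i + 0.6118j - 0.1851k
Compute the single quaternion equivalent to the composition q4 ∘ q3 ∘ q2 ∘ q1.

q2 · q1 = -0.0598 - 0.4487i - 0.2778j - 0.8474k
q3 · q2 · q1 = 0.0303 - 0.5533i - 0.1769j - 0.8135k
q4 · q3 · q2 · q1 = -0.2311 - 0.1484i + 0.9616k
-0.2311 - 0.1484i + 0.9616k


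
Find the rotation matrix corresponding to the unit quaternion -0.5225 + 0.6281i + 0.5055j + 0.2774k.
[[0.335, 0.9249, -0.1798], [0.3451, 0.0571, 0.9368], [0.8767, -0.3759, -0.3001]]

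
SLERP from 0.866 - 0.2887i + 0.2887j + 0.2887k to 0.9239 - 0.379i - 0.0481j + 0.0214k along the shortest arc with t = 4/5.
0.927 - 0.3665i + 0.0207j + 0.077k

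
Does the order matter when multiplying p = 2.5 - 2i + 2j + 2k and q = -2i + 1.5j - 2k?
Yes: pq = -3 - 12i - 4.25j - 4k ≠ -3 + 2i + 11.75j - 6k = qp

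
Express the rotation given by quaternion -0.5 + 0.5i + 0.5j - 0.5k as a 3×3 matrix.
[[0, 0, -1], [1, 0, 0], [0, -1, 0]]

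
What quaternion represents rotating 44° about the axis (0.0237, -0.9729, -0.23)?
0.9272 + 0.0089i - 0.3645j - 0.0862k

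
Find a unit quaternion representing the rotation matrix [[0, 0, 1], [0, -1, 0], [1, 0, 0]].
0.7071i + 0.7071k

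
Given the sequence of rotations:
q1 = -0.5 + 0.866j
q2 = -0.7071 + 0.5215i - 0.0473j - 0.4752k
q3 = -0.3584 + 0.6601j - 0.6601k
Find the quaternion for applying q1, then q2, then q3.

q2 · q1 = 0.3945 + 0.1508i - 0.5887j + 0.6892k
q3 · q2 · q1 = 0.7022 + 0.0123i + 0.3719j - 0.607k
0.7022 + 0.0123i + 0.3719j - 0.607k


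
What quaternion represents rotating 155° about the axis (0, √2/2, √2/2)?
0.2164 + 0.6903j + 0.6903k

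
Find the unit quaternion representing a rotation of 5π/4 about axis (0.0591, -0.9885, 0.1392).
-0.3827 + 0.0546i - 0.9133j + 0.1286k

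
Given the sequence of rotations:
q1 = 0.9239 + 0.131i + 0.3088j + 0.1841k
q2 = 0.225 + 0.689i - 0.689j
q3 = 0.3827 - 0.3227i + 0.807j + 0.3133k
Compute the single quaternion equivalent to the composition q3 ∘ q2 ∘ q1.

q2 · q1 = 0.3304 + 0.5392i - 0.6939j + 0.3444k
q3 · q2 · q1 = 0.7525 + 0.5951i + 0.2811j + 0.0241k
0.7525 + 0.5951i + 0.2811j + 0.0241k


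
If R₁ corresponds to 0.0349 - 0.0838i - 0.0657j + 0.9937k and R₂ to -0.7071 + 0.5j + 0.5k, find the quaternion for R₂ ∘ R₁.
-0.4887 + 0.589i + 0.022j - 0.6433k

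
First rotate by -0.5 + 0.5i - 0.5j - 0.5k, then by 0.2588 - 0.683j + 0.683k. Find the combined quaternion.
-0.1294 + 0.8124i + 0.5536j - 0.1294k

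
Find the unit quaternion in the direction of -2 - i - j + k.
-0.7559 - 0.378i - 0.378j + 0.378k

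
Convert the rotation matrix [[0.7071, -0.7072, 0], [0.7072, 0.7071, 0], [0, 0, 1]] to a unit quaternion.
0.9239 + 0.3827k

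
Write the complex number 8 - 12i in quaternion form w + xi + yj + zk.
8 - 12i + 0j + 0k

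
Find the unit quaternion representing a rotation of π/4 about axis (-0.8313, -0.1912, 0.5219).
0.9239 - 0.3181i - 0.0732j + 0.1997k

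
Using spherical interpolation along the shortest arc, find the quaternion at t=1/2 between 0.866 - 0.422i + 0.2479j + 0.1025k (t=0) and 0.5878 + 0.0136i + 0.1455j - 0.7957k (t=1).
0.8514 - 0.2392i + 0.2304j - 0.406k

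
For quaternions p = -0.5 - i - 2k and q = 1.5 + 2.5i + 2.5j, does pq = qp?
No: pq = 1.75 + 2.25i - 6.25j - 5.5k ≠ 1.75 - 7.75i + 3.75j - 0.5k = qp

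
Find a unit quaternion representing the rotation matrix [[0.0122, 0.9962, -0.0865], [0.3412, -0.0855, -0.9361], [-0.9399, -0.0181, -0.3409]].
0.3827 + 0.5997i + 0.5575j - 0.4279k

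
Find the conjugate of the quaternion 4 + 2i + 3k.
4 - 2i - 3k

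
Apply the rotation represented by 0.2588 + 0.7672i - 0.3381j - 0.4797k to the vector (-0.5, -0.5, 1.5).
(-1.387, 0.593, -0.689)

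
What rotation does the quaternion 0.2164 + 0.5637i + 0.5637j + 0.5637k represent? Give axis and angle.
axis = (√3/3, √3/3, √3/3), θ = 155°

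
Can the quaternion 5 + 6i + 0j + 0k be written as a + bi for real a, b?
Yes. The quaternion 5 + 6i has j- and k-coefficients y = z = 0, so it lies in the complex subalgebra spanned by 1 and i.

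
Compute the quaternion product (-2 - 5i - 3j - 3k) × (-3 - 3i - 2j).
-15 + 15i + 22j + 10k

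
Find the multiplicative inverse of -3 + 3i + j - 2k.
-0.1304 - 0.1304i - 0.0435j + 0.087k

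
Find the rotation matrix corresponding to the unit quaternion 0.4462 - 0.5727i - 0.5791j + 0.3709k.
[[0.0542, 0.3323, -0.9416], [0.9943, 0.0689, 0.0815], [0.092, -0.9407, -0.3267]]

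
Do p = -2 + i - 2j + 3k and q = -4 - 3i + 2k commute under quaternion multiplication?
No: pq = 5 - 2i - 3j - 22k ≠ 5 + 6i + 19j - 10k = qp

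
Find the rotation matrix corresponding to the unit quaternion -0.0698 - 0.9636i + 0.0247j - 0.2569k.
[[0.8668, -0.0835, 0.4916], [-0.0117, -0.989, -0.1472], [0.4985, 0.1218, -0.8583]]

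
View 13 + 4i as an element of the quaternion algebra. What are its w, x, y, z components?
13 + 4i + 0j + 0k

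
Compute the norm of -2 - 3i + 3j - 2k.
√26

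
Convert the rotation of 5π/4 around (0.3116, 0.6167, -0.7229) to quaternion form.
-0.3827 + 0.2879i + 0.5698j - 0.6679k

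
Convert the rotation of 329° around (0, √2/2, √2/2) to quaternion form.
-0.9636 + 0.189j + 0.189k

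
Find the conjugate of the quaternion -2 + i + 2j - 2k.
-2 - i - 2j + 2k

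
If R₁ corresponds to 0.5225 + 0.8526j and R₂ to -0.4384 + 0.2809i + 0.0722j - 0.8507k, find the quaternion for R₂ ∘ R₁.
-0.2906 + 0.8721i - 0.3361j - 0.205k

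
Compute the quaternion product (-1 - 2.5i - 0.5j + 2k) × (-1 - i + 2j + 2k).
-4.5 - 1.5i + 1.5j - 9.5k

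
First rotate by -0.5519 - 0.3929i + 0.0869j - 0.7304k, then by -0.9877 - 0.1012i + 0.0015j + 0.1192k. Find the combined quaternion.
0.5923 + 0.4325i - 0.2074j + 0.6474k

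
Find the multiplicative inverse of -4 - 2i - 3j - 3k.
-0.1053 + 0.0526i + 0.0789j + 0.0789k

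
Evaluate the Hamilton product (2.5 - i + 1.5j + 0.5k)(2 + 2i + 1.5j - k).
5.25 + 0.75i + 6.75j - 6k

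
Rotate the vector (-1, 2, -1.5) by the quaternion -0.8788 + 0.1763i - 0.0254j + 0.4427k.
(0.63, 1.448, -2.181)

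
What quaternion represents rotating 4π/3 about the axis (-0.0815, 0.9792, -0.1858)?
-0.5 - 0.0706i + 0.848j - 0.1609k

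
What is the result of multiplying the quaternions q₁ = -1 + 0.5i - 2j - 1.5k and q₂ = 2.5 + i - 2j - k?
-8.5 - 0.75i - 4j - 1.75k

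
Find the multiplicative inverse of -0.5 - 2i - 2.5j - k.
-0.0435 + 0.1739i + 0.2174j + 0.087k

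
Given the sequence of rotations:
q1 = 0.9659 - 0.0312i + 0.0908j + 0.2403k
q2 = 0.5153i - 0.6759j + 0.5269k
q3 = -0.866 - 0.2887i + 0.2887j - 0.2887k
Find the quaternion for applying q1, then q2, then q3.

q2 · q1 = -0.0492 + 0.2875i - 0.7931j + 0.5346k
q3 · q2 · q1 = 0.5089 - 0.3094i + 0.744j - 0.3028k
0.5089 - 0.3094i + 0.744j - 0.3028k


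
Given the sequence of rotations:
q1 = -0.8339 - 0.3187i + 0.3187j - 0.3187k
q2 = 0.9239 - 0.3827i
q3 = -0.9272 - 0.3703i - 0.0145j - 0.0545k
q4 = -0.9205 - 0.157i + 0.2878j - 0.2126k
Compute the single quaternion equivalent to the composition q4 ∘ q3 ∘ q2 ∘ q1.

q2 · q1 = -0.8924 + 0.0247i + 0.1725j - 0.4164k
q3 · q2 · q1 = 0.8164 + 0.323i - 0.3025j + 0.3712k
q4 · q3 · q2 · q1 = -0.5348 - 0.383i + 0.503j - 0.5607k
-0.5348 - 0.383i + 0.503j - 0.5607k


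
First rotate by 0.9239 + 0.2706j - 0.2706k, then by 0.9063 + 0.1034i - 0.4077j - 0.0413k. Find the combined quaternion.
0.9365 + 0.217i - 0.1034j - 0.2554k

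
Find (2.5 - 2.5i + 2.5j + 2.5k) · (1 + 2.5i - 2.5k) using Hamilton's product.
15 - 2.5i + 2.5j - 10k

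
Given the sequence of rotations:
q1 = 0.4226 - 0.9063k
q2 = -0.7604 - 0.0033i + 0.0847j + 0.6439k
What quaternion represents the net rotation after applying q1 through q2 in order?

q2 · q1 = 0.2622 - 0.0782i + 0.0328j + 0.9613k
0.2622 - 0.0782i + 0.0328j + 0.9613k


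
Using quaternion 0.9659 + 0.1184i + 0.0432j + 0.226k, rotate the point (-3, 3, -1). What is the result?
(-4.098, 1.478, -0.134)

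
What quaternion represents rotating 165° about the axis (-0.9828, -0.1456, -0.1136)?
0.1305 - 0.9744i - 0.1444j - 0.1126k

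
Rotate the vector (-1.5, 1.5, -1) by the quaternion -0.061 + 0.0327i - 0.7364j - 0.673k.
(1.244, -0.908, 1.768)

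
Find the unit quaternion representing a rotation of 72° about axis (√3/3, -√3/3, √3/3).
0.809 + 0.3394i - 0.3394j + 0.3394k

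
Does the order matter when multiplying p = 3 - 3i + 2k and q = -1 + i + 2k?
Yes: pq = -4 + 6i + 8j + 4k ≠ -4 + 6i - 8j + 4k = qp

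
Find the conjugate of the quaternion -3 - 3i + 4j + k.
-3 + 3i - 4j - k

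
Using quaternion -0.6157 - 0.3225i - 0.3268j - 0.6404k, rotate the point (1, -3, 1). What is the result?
(2.515, 1.106, -1.858)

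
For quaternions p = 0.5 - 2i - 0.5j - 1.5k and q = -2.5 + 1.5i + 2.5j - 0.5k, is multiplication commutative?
No: pq = 2.25 + 9.75i - 0.75j - 0.75k ≠ 2.25 + 1.75i + 5.75j + 7.75k = qp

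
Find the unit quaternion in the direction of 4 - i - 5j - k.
0.61 - 0.1525i - 0.7625j - 0.1525k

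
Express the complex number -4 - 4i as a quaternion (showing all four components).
-4 - 4i + 0j + 0k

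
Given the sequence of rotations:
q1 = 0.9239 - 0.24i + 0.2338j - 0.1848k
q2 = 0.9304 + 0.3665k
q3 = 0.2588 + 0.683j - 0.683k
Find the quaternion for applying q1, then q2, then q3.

q2 · q1 = 0.9273 - 0.309i + 0.1296j + 0.1667k
q3 · q2 · q1 = 0.2653 + 0.1224i + 0.8779j - 0.3792k
0.2653 + 0.1224i + 0.8779j - 0.3792k


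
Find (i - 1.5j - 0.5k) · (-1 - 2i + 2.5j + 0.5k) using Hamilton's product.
6 - 0.5i + 2j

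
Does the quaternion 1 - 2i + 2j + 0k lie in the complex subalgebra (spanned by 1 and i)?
No. The quaternion 1 - 2i + 2j has j-coefficient y = 2 and k-coefficient z = 0, not both zero, so it does not lie in the complex subalgebra spanned by 1 and i.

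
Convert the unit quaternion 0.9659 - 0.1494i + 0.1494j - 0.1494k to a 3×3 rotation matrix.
[[0.9107, 0.244, 0.3333], [-0.3333, 0.9107, 0.244], [-0.244, -0.3333, 0.9107]]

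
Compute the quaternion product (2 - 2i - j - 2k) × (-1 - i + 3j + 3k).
5 + 3i + 15j + k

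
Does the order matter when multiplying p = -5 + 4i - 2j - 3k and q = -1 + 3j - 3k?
Yes: pq = 2 + 11i - j + 30k ≠ 2 - 19i - 25j + 6k = qp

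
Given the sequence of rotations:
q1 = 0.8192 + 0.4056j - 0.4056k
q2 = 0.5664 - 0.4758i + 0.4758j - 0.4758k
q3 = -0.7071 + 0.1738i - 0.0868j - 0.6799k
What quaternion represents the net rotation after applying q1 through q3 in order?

q2 · q1 = 0.078 - 0.3898i + 0.4265j - 0.8125k
q3 · q2 · q1 = -0.5028 + 0.6497i + 0.0979j + 0.5618k
-0.5028 + 0.6497i + 0.0979j + 0.5618k


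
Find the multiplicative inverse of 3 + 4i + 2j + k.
0.1 - 0.1333i - 0.0667j - 0.0333k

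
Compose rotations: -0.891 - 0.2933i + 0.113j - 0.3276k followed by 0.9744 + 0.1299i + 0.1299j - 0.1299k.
-0.8873 - 0.4294i + 0.075j - 0.1507k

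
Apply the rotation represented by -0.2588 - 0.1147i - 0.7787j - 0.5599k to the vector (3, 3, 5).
(-0.195, 6.509, 0.775)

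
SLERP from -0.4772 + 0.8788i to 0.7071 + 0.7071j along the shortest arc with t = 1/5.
-0.6038 + 0.776i - 0.1824j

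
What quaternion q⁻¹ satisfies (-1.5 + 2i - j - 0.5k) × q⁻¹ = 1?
-0.2 - 0.2667i + 0.1333j + 0.0667k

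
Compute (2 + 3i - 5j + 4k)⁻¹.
0.037 - 0.0556i + 0.0926j - 0.0741k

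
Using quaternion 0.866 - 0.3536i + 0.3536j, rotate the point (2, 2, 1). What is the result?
(1.612, 1.612, -1.95)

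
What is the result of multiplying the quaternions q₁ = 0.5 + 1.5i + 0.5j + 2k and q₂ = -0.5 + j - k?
1.25 - 3.25i + 1.75j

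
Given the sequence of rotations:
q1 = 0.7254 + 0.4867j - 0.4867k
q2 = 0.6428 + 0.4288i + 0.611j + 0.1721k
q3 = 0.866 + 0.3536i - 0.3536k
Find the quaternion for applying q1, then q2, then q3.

q2 · q1 = 0.2527 - 0.0701i + 0.9648j + 0.0207k
q3 · q2 · q1 = 0.2509 + 0.3698i + 0.853j + 0.2697k
0.2509 + 0.3698i + 0.853j + 0.2697k


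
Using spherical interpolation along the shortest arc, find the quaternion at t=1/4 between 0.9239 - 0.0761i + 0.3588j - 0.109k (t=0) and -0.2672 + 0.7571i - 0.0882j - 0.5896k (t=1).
0.8812 - 0.3157i + 0.3371j + 0.1014k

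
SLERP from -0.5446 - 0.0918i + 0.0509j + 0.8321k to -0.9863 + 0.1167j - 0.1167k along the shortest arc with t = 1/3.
-0.8078 - 0.0691i + 0.0854j + 0.5791k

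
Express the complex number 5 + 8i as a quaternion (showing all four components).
5 + 8i + 0j + 0k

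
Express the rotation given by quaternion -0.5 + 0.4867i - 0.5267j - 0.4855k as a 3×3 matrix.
[[-0.0262, -0.9982, 0.0541], [-0.0272, 0.0548, 0.9981], [-0.9993, 0.0247, -0.0286]]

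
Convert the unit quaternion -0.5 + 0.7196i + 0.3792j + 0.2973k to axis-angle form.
axis = (0.8309, 0.4379, 0.3433), θ = 4π/3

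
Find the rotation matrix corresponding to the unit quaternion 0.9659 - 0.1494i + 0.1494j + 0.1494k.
[[0.9107, -0.3333, 0.244], [0.244, 0.9107, 0.3333], [-0.3333, -0.244, 0.9107]]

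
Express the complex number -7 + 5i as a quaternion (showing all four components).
-7 + 5i + 0j + 0k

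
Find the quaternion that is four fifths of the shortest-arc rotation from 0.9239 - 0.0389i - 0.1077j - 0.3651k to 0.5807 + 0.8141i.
0.7193 + 0.6887i - 0.0258j - 0.0875k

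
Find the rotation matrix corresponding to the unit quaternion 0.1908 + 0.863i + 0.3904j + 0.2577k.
[[0.5624, 0.5755, 0.5938], [0.7722, -0.6224, -0.1281], [0.2958, 0.5305, -0.7944]]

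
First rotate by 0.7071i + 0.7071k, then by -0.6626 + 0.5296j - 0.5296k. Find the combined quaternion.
0.3745 - 0.094i - 0.3745j - 0.843k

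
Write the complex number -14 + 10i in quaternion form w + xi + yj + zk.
-14 + 10i + 0j + 0k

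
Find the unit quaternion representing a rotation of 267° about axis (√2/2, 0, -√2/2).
-0.6884 + 0.5129i - 0.5129k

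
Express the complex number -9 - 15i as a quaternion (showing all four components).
-9 - 15i + 0j + 0k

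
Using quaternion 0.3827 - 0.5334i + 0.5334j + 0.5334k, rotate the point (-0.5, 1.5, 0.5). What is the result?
(-1.477, 0.362, 0.661)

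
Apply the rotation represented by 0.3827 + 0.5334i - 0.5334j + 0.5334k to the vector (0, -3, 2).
(3.253, -1.54, 0.206)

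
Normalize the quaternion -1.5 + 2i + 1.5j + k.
-0.4867 + 0.6489i + 0.4867j + 0.3244k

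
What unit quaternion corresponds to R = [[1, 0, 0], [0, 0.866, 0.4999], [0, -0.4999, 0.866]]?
0.9659 - 0.2588i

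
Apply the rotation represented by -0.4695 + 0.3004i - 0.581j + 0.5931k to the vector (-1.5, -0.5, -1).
(-0.438, 1.708, 0.625)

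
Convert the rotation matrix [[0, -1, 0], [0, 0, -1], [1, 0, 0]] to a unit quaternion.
0.5 + 0.5i - 0.5j + 0.5k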